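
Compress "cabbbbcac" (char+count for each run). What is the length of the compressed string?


Input: cabbbbcac
Runs:
  'c' x 1 => "c1"
  'a' x 1 => "a1"
  'b' x 4 => "b4"
  'c' x 1 => "c1"
  'a' x 1 => "a1"
  'c' x 1 => "c1"
Compressed: "c1a1b4c1a1c1"
Compressed length: 12

12


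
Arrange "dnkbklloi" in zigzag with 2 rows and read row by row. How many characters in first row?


Zigzag "dnkbklloi" into 2 rows:
Placing characters:
  'd' => row 0
  'n' => row 1
  'k' => row 0
  'b' => row 1
  'k' => row 0
  'l' => row 1
  'l' => row 0
  'o' => row 1
  'i' => row 0
Rows:
  Row 0: "dkkli"
  Row 1: "nblo"
First row length: 5

5


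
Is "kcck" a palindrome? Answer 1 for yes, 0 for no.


Input: kcck
Reversed: kcck
  Compare pos 0 ('k') with pos 3 ('k'): match
  Compare pos 1 ('c') with pos 2 ('c'): match
Result: palindrome

1


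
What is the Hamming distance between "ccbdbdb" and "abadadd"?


Comparing "ccbdbdb" and "abadadd" position by position:
  Position 0: 'c' vs 'a' => differ
  Position 1: 'c' vs 'b' => differ
  Position 2: 'b' vs 'a' => differ
  Position 3: 'd' vs 'd' => same
  Position 4: 'b' vs 'a' => differ
  Position 5: 'd' vs 'd' => same
  Position 6: 'b' vs 'd' => differ
Total differences (Hamming distance): 5

5


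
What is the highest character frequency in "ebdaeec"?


Input: ebdaeec
Character counts:
  'a': 1
  'b': 1
  'c': 1
  'd': 1
  'e': 3
Maximum frequency: 3

3


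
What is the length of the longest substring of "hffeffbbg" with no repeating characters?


Input: "hffeffbbg"
Sliding window (track last position of each char):
  Position 0 ('h'): window [0,0] length 1 -- new best
  Position 1 ('f'): window [0,1] length 2 -- new best
  Position 2 ('f'): repeat (last at 1), move window start to 2
  Position 2 ('f'): window [2,2] length 1
  Position 3 ('e'): window [2,3] length 2
  Position 4 ('f'): repeat (last at 2), move window start to 3
  Position 4 ('f'): window [3,4] length 2
  Position 5 ('f'): repeat (last at 4), move window start to 5
  Position 5 ('f'): window [5,5] length 1
  Position 6 ('b'): window [5,6] length 2
  Position 7 ('b'): repeat (last at 6), move window start to 7
  Position 7 ('b'): window [7,7] length 1
  Position 8 ('g'): window [7,8] length 2
Longest substring with no repeats: "hf" with length 2

2


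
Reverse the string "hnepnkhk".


Input: hnepnkhk
Reading characters right to left:
  Position 7: 'k'
  Position 6: 'h'
  Position 5: 'k'
  Position 4: 'n'
  Position 3: 'p'
  Position 2: 'e'
  Position 1: 'n'
  Position 0: 'h'
Reversed: khknpenh

khknpenh


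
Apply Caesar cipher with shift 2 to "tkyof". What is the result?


Caesar cipher: shift "tkyof" by 2
  't' (pos 19) + 2 = pos 21 = 'v'
  'k' (pos 10) + 2 = pos 12 = 'm'
  'y' (pos 24) + 2 = pos 0 = 'a'
  'o' (pos 14) + 2 = pos 16 = 'q'
  'f' (pos 5) + 2 = pos 7 = 'h'
Result: vmaqh

vmaqh


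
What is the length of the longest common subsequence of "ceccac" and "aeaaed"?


LCS of "ceccac" and "aeaaed"
DP table:
           a    e    a    a    e    d
      0    0    0    0    0    0    0
  c   0    0    0    0    0    0    0
  e   0    0    1    1    1    1    1
  c   0    0    1    1    1    1    1
  c   0    0    1    1    1    1    1
  a   0    1    1    2    2    2    2
  c   0    1    1    2    2    2    2
LCS length = dp[6][6] = 2

2


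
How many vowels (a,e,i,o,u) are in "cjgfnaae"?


Input: cjgfnaae
Checking each character:
  'c' at position 0: consonant
  'j' at position 1: consonant
  'g' at position 2: consonant
  'f' at position 3: consonant
  'n' at position 4: consonant
  'a' at position 5: vowel (running total: 1)
  'a' at position 6: vowel (running total: 2)
  'e' at position 7: vowel (running total: 3)
Total vowels: 3

3


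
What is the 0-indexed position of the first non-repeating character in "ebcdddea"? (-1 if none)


Input: ebcdddea
Character frequencies:
  'a': 1
  'b': 1
  'c': 1
  'd': 3
  'e': 2
Scanning left to right for freq == 1:
  Position 0 ('e'): freq=2, skip
  Position 1 ('b'): unique! => answer = 1

1


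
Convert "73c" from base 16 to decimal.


Input: "73c" in base 16
Positional expansion:
  Digit '7' (value 7) x 16^2 = 1792
  Digit '3' (value 3) x 16^1 = 48
  Digit 'c' (value 12) x 16^0 = 12
Sum = 1852

1852


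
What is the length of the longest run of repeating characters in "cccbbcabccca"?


Input: "cccbbcabccca"
Scanning for longest run:
  Position 1 ('c'): continues run of 'c', length=2
  Position 2 ('c'): continues run of 'c', length=3
  Position 3 ('b'): new char, reset run to 1
  Position 4 ('b'): continues run of 'b', length=2
  Position 5 ('c'): new char, reset run to 1
  Position 6 ('a'): new char, reset run to 1
  Position 7 ('b'): new char, reset run to 1
  Position 8 ('c'): new char, reset run to 1
  Position 9 ('c'): continues run of 'c', length=2
  Position 10 ('c'): continues run of 'c', length=3
  Position 11 ('a'): new char, reset run to 1
Longest run: 'c' with length 3

3


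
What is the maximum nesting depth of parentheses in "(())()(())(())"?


Input: "(())()(())(())"
Tracking depth:
  Position 0 '(': depth becomes 1
  Position 1 '(': depth becomes 2
  Position 2 ')': depth becomes 1
  Position 3 ')': depth becomes 0
  Position 4 '(': depth becomes 1
  Position 5 ')': depth becomes 0
  Position 6 '(': depth becomes 1
  Position 7 '(': depth becomes 2
  Position 8 ')': depth becomes 1
  Position 9 ')': depth becomes 0
  Position 10 '(': depth becomes 1
  Position 11 '(': depth becomes 2
  Position 12 ')': depth becomes 1
  Position 13 ')': depth becomes 0
Maximum depth reached: 2

2


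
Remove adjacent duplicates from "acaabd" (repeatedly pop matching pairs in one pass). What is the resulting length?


Input: acaabd
Stack-based adjacent duplicate removal:
  Read 'a': push. Stack: a
  Read 'c': push. Stack: ac
  Read 'a': push. Stack: aca
  Read 'a': matches stack top 'a' => pop. Stack: ac
  Read 'b': push. Stack: acb
  Read 'd': push. Stack: acbd
Final stack: "acbd" (length 4)

4


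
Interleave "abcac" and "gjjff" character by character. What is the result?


Interleaving "abcac" and "gjjff":
  Position 0: 'a' from first, 'g' from second => "ag"
  Position 1: 'b' from first, 'j' from second => "bj"
  Position 2: 'c' from first, 'j' from second => "cj"
  Position 3: 'a' from first, 'f' from second => "af"
  Position 4: 'c' from first, 'f' from second => "cf"
Result: agbjcjafcf

agbjcjafcf


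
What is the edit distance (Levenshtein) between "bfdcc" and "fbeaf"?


Computing edit distance: "bfdcc" -> "fbeaf"
DP table:
           f    b    e    a    f
      0    1    2    3    4    5
  b   1    1    1    2    3    4
  f   2    1    2    2    3    3
  d   3    2    2    3    3    4
  c   4    3    3    3    4    4
  c   5    4    4    4    4    5
Edit distance = dp[5][5] = 5

5


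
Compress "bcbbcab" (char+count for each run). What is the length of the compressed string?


Input: bcbbcab
Runs:
  'b' x 1 => "b1"
  'c' x 1 => "c1"
  'b' x 2 => "b2"
  'c' x 1 => "c1"
  'a' x 1 => "a1"
  'b' x 1 => "b1"
Compressed: "b1c1b2c1a1b1"
Compressed length: 12

12


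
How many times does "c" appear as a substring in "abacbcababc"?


Searching for "c" in "abacbcababc"
Scanning each position:
  Position 0: "a" => no
  Position 1: "b" => no
  Position 2: "a" => no
  Position 3: "c" => MATCH
  Position 4: "b" => no
  Position 5: "c" => MATCH
  Position 6: "a" => no
  Position 7: "b" => no
  Position 8: "a" => no
  Position 9: "b" => no
  Position 10: "c" => MATCH
Total occurrences: 3

3


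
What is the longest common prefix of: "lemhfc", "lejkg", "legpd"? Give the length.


Words: lemhfc, lejkg, legpd
  Position 0: all 'l' => match
  Position 1: all 'e' => match
  Position 2: ('m', 'j', 'g') => mismatch, stop
LCP = "le" (length 2)

2


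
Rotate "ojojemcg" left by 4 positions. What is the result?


Input: "ojojemcg", rotate left by 4
First 4 characters: "ojoj"
Remaining characters: "emcg"
Concatenate remaining + first: "emcg" + "ojoj" = "emcgojoj"

emcgojoj


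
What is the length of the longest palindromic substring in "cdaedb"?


Input: "cdaedb"
Checking substrings for palindromes:
  No multi-char palindromic substrings found
Longest palindromic substring: "c" with length 1

1


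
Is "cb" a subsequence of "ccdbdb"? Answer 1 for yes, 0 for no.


Check if "cb" is a subsequence of "ccdbdb"
Greedy scan:
  Position 0 ('c'): matches sub[0] = 'c'
  Position 1 ('c'): no match needed
  Position 2 ('d'): no match needed
  Position 3 ('b'): matches sub[1] = 'b'
  Position 4 ('d'): no match needed
  Position 5 ('b'): no match needed
All 2 characters matched => is a subsequence

1


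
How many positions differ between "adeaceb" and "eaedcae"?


Comparing "adeaceb" and "eaedcae" position by position:
  Position 0: 'a' vs 'e' => DIFFER
  Position 1: 'd' vs 'a' => DIFFER
  Position 2: 'e' vs 'e' => same
  Position 3: 'a' vs 'd' => DIFFER
  Position 4: 'c' vs 'c' => same
  Position 5: 'e' vs 'a' => DIFFER
  Position 6: 'b' vs 'e' => DIFFER
Positions that differ: 5

5


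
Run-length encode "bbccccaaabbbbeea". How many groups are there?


Input: bbccccaaabbbbeea
Scanning for consecutive runs:
  Group 1: 'b' x 2 (positions 0-1)
  Group 2: 'c' x 4 (positions 2-5)
  Group 3: 'a' x 3 (positions 6-8)
  Group 4: 'b' x 4 (positions 9-12)
  Group 5: 'e' x 2 (positions 13-14)
  Group 6: 'a' x 1 (positions 15-15)
Total groups: 6

6


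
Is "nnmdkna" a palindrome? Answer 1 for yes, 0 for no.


Input: nnmdkna
Reversed: ankdmnn
  Compare pos 0 ('n') with pos 6 ('a'): MISMATCH
  Compare pos 1 ('n') with pos 5 ('n'): match
  Compare pos 2 ('m') with pos 4 ('k'): MISMATCH
Result: not a palindrome

0


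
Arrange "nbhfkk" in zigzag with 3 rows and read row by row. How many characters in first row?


Zigzag "nbhfkk" into 3 rows:
Placing characters:
  'n' => row 0
  'b' => row 1
  'h' => row 2
  'f' => row 1
  'k' => row 0
  'k' => row 1
Rows:
  Row 0: "nk"
  Row 1: "bfk"
  Row 2: "h"
First row length: 2

2


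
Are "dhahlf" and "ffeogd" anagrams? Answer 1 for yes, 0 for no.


Strings: "dhahlf", "ffeogd"
Sorted first:  adfhhl
Sorted second: deffgo
Differ at position 0: 'a' vs 'd' => not anagrams

0


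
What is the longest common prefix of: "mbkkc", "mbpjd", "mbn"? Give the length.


Words: mbkkc, mbpjd, mbn
  Position 0: all 'm' => match
  Position 1: all 'b' => match
  Position 2: ('k', 'p', 'n') => mismatch, stop
LCP = "mb" (length 2)

2


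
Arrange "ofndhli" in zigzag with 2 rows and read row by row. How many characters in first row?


Zigzag "ofndhli" into 2 rows:
Placing characters:
  'o' => row 0
  'f' => row 1
  'n' => row 0
  'd' => row 1
  'h' => row 0
  'l' => row 1
  'i' => row 0
Rows:
  Row 0: "onhi"
  Row 1: "fdl"
First row length: 4

4


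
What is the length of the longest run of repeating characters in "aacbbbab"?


Input: "aacbbbab"
Scanning for longest run:
  Position 1 ('a'): continues run of 'a', length=2
  Position 2 ('c'): new char, reset run to 1
  Position 3 ('b'): new char, reset run to 1
  Position 4 ('b'): continues run of 'b', length=2
  Position 5 ('b'): continues run of 'b', length=3
  Position 6 ('a'): new char, reset run to 1
  Position 7 ('b'): new char, reset run to 1
Longest run: 'b' with length 3

3


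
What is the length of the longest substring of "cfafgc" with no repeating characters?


Input: "cfafgc"
Sliding window (track last position of each char):
  Position 0 ('c'): window [0,0] length 1 -- new best
  Position 1 ('f'): window [0,1] length 2 -- new best
  Position 2 ('a'): window [0,2] length 3 -- new best
  Position 3 ('f'): repeat (last at 1), move window start to 2
  Position 3 ('f'): window [2,3] length 2
  Position 4 ('g'): window [2,4] length 3
  Position 5 ('c'): window [2,5] length 4 -- new best
Longest substring with no repeats: "afgc" with length 4

4


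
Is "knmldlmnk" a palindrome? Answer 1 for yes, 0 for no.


Input: knmldlmnk
Reversed: knmldlmnk
  Compare pos 0 ('k') with pos 8 ('k'): match
  Compare pos 1 ('n') with pos 7 ('n'): match
  Compare pos 2 ('m') with pos 6 ('m'): match
  Compare pos 3 ('l') with pos 5 ('l'): match
Result: palindrome

1


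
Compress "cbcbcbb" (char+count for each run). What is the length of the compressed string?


Input: cbcbcbb
Runs:
  'c' x 1 => "c1"
  'b' x 1 => "b1"
  'c' x 1 => "c1"
  'b' x 1 => "b1"
  'c' x 1 => "c1"
  'b' x 2 => "b2"
Compressed: "c1b1c1b1c1b2"
Compressed length: 12

12


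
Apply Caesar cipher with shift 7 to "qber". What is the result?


Caesar cipher: shift "qber" by 7
  'q' (pos 16) + 7 = pos 23 = 'x'
  'b' (pos 1) + 7 = pos 8 = 'i'
  'e' (pos 4) + 7 = pos 11 = 'l'
  'r' (pos 17) + 7 = pos 24 = 'y'
Result: xily

xily


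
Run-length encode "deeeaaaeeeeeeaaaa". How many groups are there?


Input: deeeaaaeeeeeeaaaa
Scanning for consecutive runs:
  Group 1: 'd' x 1 (positions 0-0)
  Group 2: 'e' x 3 (positions 1-3)
  Group 3: 'a' x 3 (positions 4-6)
  Group 4: 'e' x 6 (positions 7-12)
  Group 5: 'a' x 4 (positions 13-16)
Total groups: 5

5


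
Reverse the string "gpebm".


Input: gpebm
Reading characters right to left:
  Position 4: 'm'
  Position 3: 'b'
  Position 2: 'e'
  Position 1: 'p'
  Position 0: 'g'
Reversed: mbepg

mbepg


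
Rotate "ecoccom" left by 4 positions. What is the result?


Input: "ecoccom", rotate left by 4
First 4 characters: "ecoc"
Remaining characters: "com"
Concatenate remaining + first: "com" + "ecoc" = "comecoc"

comecoc


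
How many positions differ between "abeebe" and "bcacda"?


Comparing "abeebe" and "bcacda" position by position:
  Position 0: 'a' vs 'b' => DIFFER
  Position 1: 'b' vs 'c' => DIFFER
  Position 2: 'e' vs 'a' => DIFFER
  Position 3: 'e' vs 'c' => DIFFER
  Position 4: 'b' vs 'd' => DIFFER
  Position 5: 'e' vs 'a' => DIFFER
Positions that differ: 6

6


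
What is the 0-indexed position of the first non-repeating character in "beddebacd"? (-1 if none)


Input: beddebacd
Character frequencies:
  'a': 1
  'b': 2
  'c': 1
  'd': 3
  'e': 2
Scanning left to right for freq == 1:
  Position 0 ('b'): freq=2, skip
  Position 1 ('e'): freq=2, skip
  Position 2 ('d'): freq=3, skip
  Position 3 ('d'): freq=3, skip
  Position 4 ('e'): freq=2, skip
  Position 5 ('b'): freq=2, skip
  Position 6 ('a'): unique! => answer = 6

6


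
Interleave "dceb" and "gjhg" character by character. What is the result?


Interleaving "dceb" and "gjhg":
  Position 0: 'd' from first, 'g' from second => "dg"
  Position 1: 'c' from first, 'j' from second => "cj"
  Position 2: 'e' from first, 'h' from second => "eh"
  Position 3: 'b' from first, 'g' from second => "bg"
Result: dgcjehbg

dgcjehbg


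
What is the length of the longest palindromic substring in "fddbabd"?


Input: "fddbabd"
Checking substrings for palindromes:
  [2:7] "dbabd" (len 5) => palindrome
  [3:6] "bab" (len 3) => palindrome
  [1:3] "dd" (len 2) => palindrome
Longest palindromic substring: "dbabd" with length 5

5


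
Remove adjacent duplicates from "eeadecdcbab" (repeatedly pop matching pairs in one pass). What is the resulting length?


Input: eeadecdcbab
Stack-based adjacent duplicate removal:
  Read 'e': push. Stack: e
  Read 'e': matches stack top 'e' => pop. Stack: (empty)
  Read 'a': push. Stack: a
  Read 'd': push. Stack: ad
  Read 'e': push. Stack: ade
  Read 'c': push. Stack: adec
  Read 'd': push. Stack: adecd
  Read 'c': push. Stack: adecdc
  Read 'b': push. Stack: adecdcb
  Read 'a': push. Stack: adecdcba
  Read 'b': push. Stack: adecdcbab
Final stack: "adecdcbab" (length 9)

9


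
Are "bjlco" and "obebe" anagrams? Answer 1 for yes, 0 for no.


Strings: "bjlco", "obebe"
Sorted first:  bcjlo
Sorted second: bbeeo
Differ at position 1: 'c' vs 'b' => not anagrams

0


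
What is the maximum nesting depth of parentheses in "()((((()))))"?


Input: "()((((()))))"
Tracking depth:
  Position 0 '(': depth becomes 1
  Position 1 ')': depth becomes 0
  Position 2 '(': depth becomes 1
  Position 3 '(': depth becomes 2
  Position 4 '(': depth becomes 3
  Position 5 '(': depth becomes 4
  Position 6 '(': depth becomes 5
  Position 7 ')': depth becomes 4
  Position 8 ')': depth becomes 3
  Position 9 ')': depth becomes 2
  Position 10 ')': depth becomes 1
  Position 11 ')': depth becomes 0
Maximum depth reached: 5

5


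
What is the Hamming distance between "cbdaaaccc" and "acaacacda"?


Comparing "cbdaaaccc" and "acaacacda" position by position:
  Position 0: 'c' vs 'a' => differ
  Position 1: 'b' vs 'c' => differ
  Position 2: 'd' vs 'a' => differ
  Position 3: 'a' vs 'a' => same
  Position 4: 'a' vs 'c' => differ
  Position 5: 'a' vs 'a' => same
  Position 6: 'c' vs 'c' => same
  Position 7: 'c' vs 'd' => differ
  Position 8: 'c' vs 'a' => differ
Total differences (Hamming distance): 6

6


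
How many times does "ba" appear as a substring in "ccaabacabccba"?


Searching for "ba" in "ccaabacabccba"
Scanning each position:
  Position 0: "cc" => no
  Position 1: "ca" => no
  Position 2: "aa" => no
  Position 3: "ab" => no
  Position 4: "ba" => MATCH
  Position 5: "ac" => no
  Position 6: "ca" => no
  Position 7: "ab" => no
  Position 8: "bc" => no
  Position 9: "cc" => no
  Position 10: "cb" => no
  Position 11: "ba" => MATCH
Total occurrences: 2

2


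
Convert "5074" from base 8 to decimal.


Input: "5074" in base 8
Positional expansion:
  Digit '5' (value 5) x 8^3 = 2560
  Digit '0' (value 0) x 8^2 = 0
  Digit '7' (value 7) x 8^1 = 56
  Digit '4' (value 4) x 8^0 = 4
Sum = 2620

2620


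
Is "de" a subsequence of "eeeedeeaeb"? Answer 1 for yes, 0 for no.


Check if "de" is a subsequence of "eeeedeeaeb"
Greedy scan:
  Position 0 ('e'): no match needed
  Position 1 ('e'): no match needed
  Position 2 ('e'): no match needed
  Position 3 ('e'): no match needed
  Position 4 ('d'): matches sub[0] = 'd'
  Position 5 ('e'): matches sub[1] = 'e'
  Position 6 ('e'): no match needed
  Position 7 ('a'): no match needed
  Position 8 ('e'): no match needed
  Position 9 ('b'): no match needed
All 2 characters matched => is a subsequence

1


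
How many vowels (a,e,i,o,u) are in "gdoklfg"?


Input: gdoklfg
Checking each character:
  'g' at position 0: consonant
  'd' at position 1: consonant
  'o' at position 2: vowel (running total: 1)
  'k' at position 3: consonant
  'l' at position 4: consonant
  'f' at position 5: consonant
  'g' at position 6: consonant
Total vowels: 1

1


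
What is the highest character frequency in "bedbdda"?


Input: bedbdda
Character counts:
  'a': 1
  'b': 2
  'd': 3
  'e': 1
Maximum frequency: 3

3


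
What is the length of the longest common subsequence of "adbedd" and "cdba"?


LCS of "adbedd" and "cdba"
DP table:
           c    d    b    a
      0    0    0    0    0
  a   0    0    0    0    1
  d   0    0    1    1    1
  b   0    0    1    2    2
  e   0    0    1    2    2
  d   0    0    1    2    2
  d   0    0    1    2    2
LCS length = dp[6][4] = 2

2


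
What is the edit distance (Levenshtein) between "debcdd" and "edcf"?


Computing edit distance: "debcdd" -> "edcf"
DP table:
           e    d    c    f
      0    1    2    3    4
  d   1    1    1    2    3
  e   2    1    2    2    3
  b   3    2    2    3    3
  c   4    3    3    2    3
  d   5    4    3    3    3
  d   6    5    4    4    4
Edit distance = dp[6][4] = 4

4


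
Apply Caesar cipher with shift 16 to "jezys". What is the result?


Caesar cipher: shift "jezys" by 16
  'j' (pos 9) + 16 = pos 25 = 'z'
  'e' (pos 4) + 16 = pos 20 = 'u'
  'z' (pos 25) + 16 = pos 15 = 'p'
  'y' (pos 24) + 16 = pos 14 = 'o'
  's' (pos 18) + 16 = pos 8 = 'i'
Result: zupoi

zupoi


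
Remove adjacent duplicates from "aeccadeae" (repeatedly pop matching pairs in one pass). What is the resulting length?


Input: aeccadeae
Stack-based adjacent duplicate removal:
  Read 'a': push. Stack: a
  Read 'e': push. Stack: ae
  Read 'c': push. Stack: aec
  Read 'c': matches stack top 'c' => pop. Stack: ae
  Read 'a': push. Stack: aea
  Read 'd': push. Stack: aead
  Read 'e': push. Stack: aeade
  Read 'a': push. Stack: aeadea
  Read 'e': push. Stack: aeadeae
Final stack: "aeadeae" (length 7)

7


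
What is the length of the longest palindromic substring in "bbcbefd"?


Input: "bbcbefd"
Checking substrings for palindromes:
  [1:4] "bcb" (len 3) => palindrome
  [0:2] "bb" (len 2) => palindrome
Longest palindromic substring: "bcb" with length 3

3


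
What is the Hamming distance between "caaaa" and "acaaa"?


Comparing "caaaa" and "acaaa" position by position:
  Position 0: 'c' vs 'a' => differ
  Position 1: 'a' vs 'c' => differ
  Position 2: 'a' vs 'a' => same
  Position 3: 'a' vs 'a' => same
  Position 4: 'a' vs 'a' => same
Total differences (Hamming distance): 2

2


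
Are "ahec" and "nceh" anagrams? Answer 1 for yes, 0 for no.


Strings: "ahec", "nceh"
Sorted first:  aceh
Sorted second: cehn
Differ at position 0: 'a' vs 'c' => not anagrams

0


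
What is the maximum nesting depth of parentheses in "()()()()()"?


Input: "()()()()()"
Tracking depth:
  Position 0 '(': depth becomes 1
  Position 1 ')': depth becomes 0
  Position 2 '(': depth becomes 1
  Position 3 ')': depth becomes 0
  Position 4 '(': depth becomes 1
  Position 5 ')': depth becomes 0
  Position 6 '(': depth becomes 1
  Position 7 ')': depth becomes 0
  Position 8 '(': depth becomes 1
  Position 9 ')': depth becomes 0
Maximum depth reached: 1

1


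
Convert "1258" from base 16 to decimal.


Input: "1258" in base 16
Positional expansion:
  Digit '1' (value 1) x 16^3 = 4096
  Digit '2' (value 2) x 16^2 = 512
  Digit '5' (value 5) x 16^1 = 80
  Digit '8' (value 8) x 16^0 = 8
Sum = 4696

4696


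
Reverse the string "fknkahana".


Input: fknkahana
Reading characters right to left:
  Position 8: 'a'
  Position 7: 'n'
  Position 6: 'a'
  Position 5: 'h'
  Position 4: 'a'
  Position 3: 'k'
  Position 2: 'n'
  Position 1: 'k'
  Position 0: 'f'
Reversed: anahaknkf

anahaknkf


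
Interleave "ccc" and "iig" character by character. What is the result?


Interleaving "ccc" and "iig":
  Position 0: 'c' from first, 'i' from second => "ci"
  Position 1: 'c' from first, 'i' from second => "ci"
  Position 2: 'c' from first, 'g' from second => "cg"
Result: cicicg

cicicg


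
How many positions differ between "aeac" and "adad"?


Comparing "aeac" and "adad" position by position:
  Position 0: 'a' vs 'a' => same
  Position 1: 'e' vs 'd' => DIFFER
  Position 2: 'a' vs 'a' => same
  Position 3: 'c' vs 'd' => DIFFER
Positions that differ: 2

2


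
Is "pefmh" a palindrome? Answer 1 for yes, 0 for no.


Input: pefmh
Reversed: hmfep
  Compare pos 0 ('p') with pos 4 ('h'): MISMATCH
  Compare pos 1 ('e') with pos 3 ('m'): MISMATCH
Result: not a palindrome

0


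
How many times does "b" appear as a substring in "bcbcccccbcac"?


Searching for "b" in "bcbcccccbcac"
Scanning each position:
  Position 0: "b" => MATCH
  Position 1: "c" => no
  Position 2: "b" => MATCH
  Position 3: "c" => no
  Position 4: "c" => no
  Position 5: "c" => no
  Position 6: "c" => no
  Position 7: "c" => no
  Position 8: "b" => MATCH
  Position 9: "c" => no
  Position 10: "a" => no
  Position 11: "c" => no
Total occurrences: 3

3


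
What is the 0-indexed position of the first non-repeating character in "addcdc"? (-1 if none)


Input: addcdc
Character frequencies:
  'a': 1
  'c': 2
  'd': 3
Scanning left to right for freq == 1:
  Position 0 ('a'): unique! => answer = 0

0


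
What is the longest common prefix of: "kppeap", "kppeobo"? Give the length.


Words: kppeap, kppeobo
  Position 0: all 'k' => match
  Position 1: all 'p' => match
  Position 2: all 'p' => match
  Position 3: all 'e' => match
  Position 4: ('a', 'o') => mismatch, stop
LCP = "kppe" (length 4)

4


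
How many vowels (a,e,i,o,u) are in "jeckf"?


Input: jeckf
Checking each character:
  'j' at position 0: consonant
  'e' at position 1: vowel (running total: 1)
  'c' at position 2: consonant
  'k' at position 3: consonant
  'f' at position 4: consonant
Total vowels: 1

1


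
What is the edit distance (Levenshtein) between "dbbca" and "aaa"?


Computing edit distance: "dbbca" -> "aaa"
DP table:
           a    a    a
      0    1    2    3
  d   1    1    2    3
  b   2    2    2    3
  b   3    3    3    3
  c   4    4    4    4
  a   5    4    4    4
Edit distance = dp[5][3] = 4

4


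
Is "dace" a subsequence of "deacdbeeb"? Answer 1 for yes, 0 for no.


Check if "dace" is a subsequence of "deacdbeeb"
Greedy scan:
  Position 0 ('d'): matches sub[0] = 'd'
  Position 1 ('e'): no match needed
  Position 2 ('a'): matches sub[1] = 'a'
  Position 3 ('c'): matches sub[2] = 'c'
  Position 4 ('d'): no match needed
  Position 5 ('b'): no match needed
  Position 6 ('e'): matches sub[3] = 'e'
  Position 7 ('e'): no match needed
  Position 8 ('b'): no match needed
All 4 characters matched => is a subsequence

1


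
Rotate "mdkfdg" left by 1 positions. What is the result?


Input: "mdkfdg", rotate left by 1
First 1 characters: "m"
Remaining characters: "dkfdg"
Concatenate remaining + first: "dkfdg" + "m" = "dkfdgm"

dkfdgm


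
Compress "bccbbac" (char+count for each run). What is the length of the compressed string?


Input: bccbbac
Runs:
  'b' x 1 => "b1"
  'c' x 2 => "c2"
  'b' x 2 => "b2"
  'a' x 1 => "a1"
  'c' x 1 => "c1"
Compressed: "b1c2b2a1c1"
Compressed length: 10

10


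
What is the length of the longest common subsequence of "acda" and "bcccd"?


LCS of "acda" and "bcccd"
DP table:
           b    c    c    c    d
      0    0    0    0    0    0
  a   0    0    0    0    0    0
  c   0    0    1    1    1    1
  d   0    0    1    1    1    2
  a   0    0    1    1    1    2
LCS length = dp[4][5] = 2

2


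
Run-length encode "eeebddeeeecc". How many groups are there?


Input: eeebddeeeecc
Scanning for consecutive runs:
  Group 1: 'e' x 3 (positions 0-2)
  Group 2: 'b' x 1 (positions 3-3)
  Group 3: 'd' x 2 (positions 4-5)
  Group 4: 'e' x 4 (positions 6-9)
  Group 5: 'c' x 2 (positions 10-11)
Total groups: 5

5


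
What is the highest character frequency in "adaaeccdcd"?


Input: adaaeccdcd
Character counts:
  'a': 3
  'c': 3
  'd': 3
  'e': 1
Maximum frequency: 3

3


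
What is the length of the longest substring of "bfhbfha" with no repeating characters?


Input: "bfhbfha"
Sliding window (track last position of each char):
  Position 0 ('b'): window [0,0] length 1 -- new best
  Position 1 ('f'): window [0,1] length 2 -- new best
  Position 2 ('h'): window [0,2] length 3 -- new best
  Position 3 ('b'): repeat (last at 0), move window start to 1
  Position 3 ('b'): window [1,3] length 3
  Position 4 ('f'): repeat (last at 1), move window start to 2
  Position 4 ('f'): window [2,4] length 3
  Position 5 ('h'): repeat (last at 2), move window start to 3
  Position 5 ('h'): window [3,5] length 3
  Position 6 ('a'): window [3,6] length 4 -- new best
Longest substring with no repeats: "bfha" with length 4

4


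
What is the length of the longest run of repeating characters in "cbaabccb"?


Input: "cbaabccb"
Scanning for longest run:
  Position 1 ('b'): new char, reset run to 1
  Position 2 ('a'): new char, reset run to 1
  Position 3 ('a'): continues run of 'a', length=2
  Position 4 ('b'): new char, reset run to 1
  Position 5 ('c'): new char, reset run to 1
  Position 6 ('c'): continues run of 'c', length=2
  Position 7 ('b'): new char, reset run to 1
Longest run: 'a' with length 2

2


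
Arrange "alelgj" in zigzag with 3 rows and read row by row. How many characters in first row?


Zigzag "alelgj" into 3 rows:
Placing characters:
  'a' => row 0
  'l' => row 1
  'e' => row 2
  'l' => row 1
  'g' => row 0
  'j' => row 1
Rows:
  Row 0: "ag"
  Row 1: "llj"
  Row 2: "e"
First row length: 2

2


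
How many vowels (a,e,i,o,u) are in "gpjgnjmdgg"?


Input: gpjgnjmdgg
Checking each character:
  'g' at position 0: consonant
  'p' at position 1: consonant
  'j' at position 2: consonant
  'g' at position 3: consonant
  'n' at position 4: consonant
  'j' at position 5: consonant
  'm' at position 6: consonant
  'd' at position 7: consonant
  'g' at position 8: consonant
  'g' at position 9: consonant
Total vowels: 0

0


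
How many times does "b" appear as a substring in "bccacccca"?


Searching for "b" in "bccacccca"
Scanning each position:
  Position 0: "b" => MATCH
  Position 1: "c" => no
  Position 2: "c" => no
  Position 3: "a" => no
  Position 4: "c" => no
  Position 5: "c" => no
  Position 6: "c" => no
  Position 7: "c" => no
  Position 8: "a" => no
Total occurrences: 1

1


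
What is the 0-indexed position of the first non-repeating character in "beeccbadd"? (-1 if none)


Input: beeccbadd
Character frequencies:
  'a': 1
  'b': 2
  'c': 2
  'd': 2
  'e': 2
Scanning left to right for freq == 1:
  Position 0 ('b'): freq=2, skip
  Position 1 ('e'): freq=2, skip
  Position 2 ('e'): freq=2, skip
  Position 3 ('c'): freq=2, skip
  Position 4 ('c'): freq=2, skip
  Position 5 ('b'): freq=2, skip
  Position 6 ('a'): unique! => answer = 6

6


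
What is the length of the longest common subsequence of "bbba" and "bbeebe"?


LCS of "bbba" and "bbeebe"
DP table:
           b    b    e    e    b    e
      0    0    0    0    0    0    0
  b   0    1    1    1    1    1    1
  b   0    1    2    2    2    2    2
  b   0    1    2    2    2    3    3
  a   0    1    2    2    2    3    3
LCS length = dp[4][6] = 3

3


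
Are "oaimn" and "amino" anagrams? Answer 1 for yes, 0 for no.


Strings: "oaimn", "amino"
Sorted first:  aimno
Sorted second: aimno
Sorted forms match => anagrams

1


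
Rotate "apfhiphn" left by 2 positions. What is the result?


Input: "apfhiphn", rotate left by 2
First 2 characters: "ap"
Remaining characters: "fhiphn"
Concatenate remaining + first: "fhiphn" + "ap" = "fhiphnap"

fhiphnap


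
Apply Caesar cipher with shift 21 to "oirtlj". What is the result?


Caesar cipher: shift "oirtlj" by 21
  'o' (pos 14) + 21 = pos 9 = 'j'
  'i' (pos 8) + 21 = pos 3 = 'd'
  'r' (pos 17) + 21 = pos 12 = 'm'
  't' (pos 19) + 21 = pos 14 = 'o'
  'l' (pos 11) + 21 = pos 6 = 'g'
  'j' (pos 9) + 21 = pos 4 = 'e'
Result: jdmoge

jdmoge


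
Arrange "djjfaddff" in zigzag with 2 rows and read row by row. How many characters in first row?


Zigzag "djjfaddff" into 2 rows:
Placing characters:
  'd' => row 0
  'j' => row 1
  'j' => row 0
  'f' => row 1
  'a' => row 0
  'd' => row 1
  'd' => row 0
  'f' => row 1
  'f' => row 0
Rows:
  Row 0: "djadf"
  Row 1: "jfdf"
First row length: 5

5


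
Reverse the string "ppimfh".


Input: ppimfh
Reading characters right to left:
  Position 5: 'h'
  Position 4: 'f'
  Position 3: 'm'
  Position 2: 'i'
  Position 1: 'p'
  Position 0: 'p'
Reversed: hfmipp

hfmipp


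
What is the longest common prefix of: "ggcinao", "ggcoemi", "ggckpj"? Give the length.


Words: ggcinao, ggcoemi, ggckpj
  Position 0: all 'g' => match
  Position 1: all 'g' => match
  Position 2: all 'c' => match
  Position 3: ('i', 'o', 'k') => mismatch, stop
LCP = "ggc" (length 3)

3


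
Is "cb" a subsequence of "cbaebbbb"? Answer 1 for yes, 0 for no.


Check if "cb" is a subsequence of "cbaebbbb"
Greedy scan:
  Position 0 ('c'): matches sub[0] = 'c'
  Position 1 ('b'): matches sub[1] = 'b'
  Position 2 ('a'): no match needed
  Position 3 ('e'): no match needed
  Position 4 ('b'): no match needed
  Position 5 ('b'): no match needed
  Position 6 ('b'): no match needed
  Position 7 ('b'): no match needed
All 2 characters matched => is a subsequence

1


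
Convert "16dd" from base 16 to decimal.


Input: "16dd" in base 16
Positional expansion:
  Digit '1' (value 1) x 16^3 = 4096
  Digit '6' (value 6) x 16^2 = 1536
  Digit 'd' (value 13) x 16^1 = 208
  Digit 'd' (value 13) x 16^0 = 13
Sum = 5853

5853


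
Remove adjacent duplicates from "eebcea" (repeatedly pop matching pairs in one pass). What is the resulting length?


Input: eebcea
Stack-based adjacent duplicate removal:
  Read 'e': push. Stack: e
  Read 'e': matches stack top 'e' => pop. Stack: (empty)
  Read 'b': push. Stack: b
  Read 'c': push. Stack: bc
  Read 'e': push. Stack: bce
  Read 'a': push. Stack: bcea
Final stack: "bcea" (length 4)

4


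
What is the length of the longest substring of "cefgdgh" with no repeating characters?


Input: "cefgdgh"
Sliding window (track last position of each char):
  Position 0 ('c'): window [0,0] length 1 -- new best
  Position 1 ('e'): window [0,1] length 2 -- new best
  Position 2 ('f'): window [0,2] length 3 -- new best
  Position 3 ('g'): window [0,3] length 4 -- new best
  Position 4 ('d'): window [0,4] length 5 -- new best
  Position 5 ('g'): repeat (last at 3), move window start to 4
  Position 5 ('g'): window [4,5] length 2
  Position 6 ('h'): window [4,6] length 3
Longest substring with no repeats: "cefgd" with length 5

5


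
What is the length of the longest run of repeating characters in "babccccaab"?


Input: "babccccaab"
Scanning for longest run:
  Position 1 ('a'): new char, reset run to 1
  Position 2 ('b'): new char, reset run to 1
  Position 3 ('c'): new char, reset run to 1
  Position 4 ('c'): continues run of 'c', length=2
  Position 5 ('c'): continues run of 'c', length=3
  Position 6 ('c'): continues run of 'c', length=4
  Position 7 ('a'): new char, reset run to 1
  Position 8 ('a'): continues run of 'a', length=2
  Position 9 ('b'): new char, reset run to 1
Longest run: 'c' with length 4

4


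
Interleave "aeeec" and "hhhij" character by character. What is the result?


Interleaving "aeeec" and "hhhij":
  Position 0: 'a' from first, 'h' from second => "ah"
  Position 1: 'e' from first, 'h' from second => "eh"
  Position 2: 'e' from first, 'h' from second => "eh"
  Position 3: 'e' from first, 'i' from second => "ei"
  Position 4: 'c' from first, 'j' from second => "cj"
Result: aheheheicj

aheheheicj


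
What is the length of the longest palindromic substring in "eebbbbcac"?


Input: "eebbbbcac"
Checking substrings for palindromes:
  [2:6] "bbbb" (len 4) => palindrome
  [2:5] "bbb" (len 3) => palindrome
  [3:6] "bbb" (len 3) => palindrome
  [6:9] "cac" (len 3) => palindrome
  [0:2] "ee" (len 2) => palindrome
  [2:4] "bb" (len 2) => palindrome
Longest palindromic substring: "bbbb" with length 4

4


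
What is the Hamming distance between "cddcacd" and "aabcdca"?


Comparing "cddcacd" and "aabcdca" position by position:
  Position 0: 'c' vs 'a' => differ
  Position 1: 'd' vs 'a' => differ
  Position 2: 'd' vs 'b' => differ
  Position 3: 'c' vs 'c' => same
  Position 4: 'a' vs 'd' => differ
  Position 5: 'c' vs 'c' => same
  Position 6: 'd' vs 'a' => differ
Total differences (Hamming distance): 5

5


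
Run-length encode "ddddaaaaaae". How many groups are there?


Input: ddddaaaaaae
Scanning for consecutive runs:
  Group 1: 'd' x 4 (positions 0-3)
  Group 2: 'a' x 6 (positions 4-9)
  Group 3: 'e' x 1 (positions 10-10)
Total groups: 3

3


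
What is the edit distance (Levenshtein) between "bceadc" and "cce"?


Computing edit distance: "bceadc" -> "cce"
DP table:
           c    c    e
      0    1    2    3
  b   1    1    2    3
  c   2    1    1    2
  e   3    2    2    1
  a   4    3    3    2
  d   5    4    4    3
  c   6    5    4    4
Edit distance = dp[6][3] = 4

4


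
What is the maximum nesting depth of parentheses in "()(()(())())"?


Input: "()(()(())())"
Tracking depth:
  Position 0 '(': depth becomes 1
  Position 1 ')': depth becomes 0
  Position 2 '(': depth becomes 1
  Position 3 '(': depth becomes 2
  Position 4 ')': depth becomes 1
  Position 5 '(': depth becomes 2
  Position 6 '(': depth becomes 3
  Position 7 ')': depth becomes 2
  Position 8 ')': depth becomes 1
  Position 9 '(': depth becomes 2
  Position 10 ')': depth becomes 1
  Position 11 ')': depth becomes 0
Maximum depth reached: 3

3


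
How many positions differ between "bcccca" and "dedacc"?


Comparing "bcccca" and "dedacc" position by position:
  Position 0: 'b' vs 'd' => DIFFER
  Position 1: 'c' vs 'e' => DIFFER
  Position 2: 'c' vs 'd' => DIFFER
  Position 3: 'c' vs 'a' => DIFFER
  Position 4: 'c' vs 'c' => same
  Position 5: 'a' vs 'c' => DIFFER
Positions that differ: 5

5


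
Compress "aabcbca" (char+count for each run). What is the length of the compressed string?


Input: aabcbca
Runs:
  'a' x 2 => "a2"
  'b' x 1 => "b1"
  'c' x 1 => "c1"
  'b' x 1 => "b1"
  'c' x 1 => "c1"
  'a' x 1 => "a1"
Compressed: "a2b1c1b1c1a1"
Compressed length: 12

12


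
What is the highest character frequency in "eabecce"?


Input: eabecce
Character counts:
  'a': 1
  'b': 1
  'c': 2
  'e': 3
Maximum frequency: 3

3


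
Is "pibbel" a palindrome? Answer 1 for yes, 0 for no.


Input: pibbel
Reversed: lebbip
  Compare pos 0 ('p') with pos 5 ('l'): MISMATCH
  Compare pos 1 ('i') with pos 4 ('e'): MISMATCH
  Compare pos 2 ('b') with pos 3 ('b'): match
Result: not a palindrome

0


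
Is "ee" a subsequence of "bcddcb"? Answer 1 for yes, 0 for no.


Check if "ee" is a subsequence of "bcddcb"
Greedy scan:
  Position 0 ('b'): no match needed
  Position 1 ('c'): no match needed
  Position 2 ('d'): no match needed
  Position 3 ('d'): no match needed
  Position 4 ('c'): no match needed
  Position 5 ('b'): no match needed
Only matched 0/2 characters => not a subsequence

0


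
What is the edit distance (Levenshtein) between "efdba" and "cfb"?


Computing edit distance: "efdba" -> "cfb"
DP table:
           c    f    b
      0    1    2    3
  e   1    1    2    3
  f   2    2    1    2
  d   3    3    2    2
  b   4    4    3    2
  a   5    5    4    3
Edit distance = dp[5][3] = 3

3


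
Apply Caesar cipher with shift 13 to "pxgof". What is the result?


Caesar cipher: shift "pxgof" by 13
  'p' (pos 15) + 13 = pos 2 = 'c'
  'x' (pos 23) + 13 = pos 10 = 'k'
  'g' (pos 6) + 13 = pos 19 = 't'
  'o' (pos 14) + 13 = pos 1 = 'b'
  'f' (pos 5) + 13 = pos 18 = 's'
Result: cktbs

cktbs


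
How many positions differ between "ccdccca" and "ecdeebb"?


Comparing "ccdccca" and "ecdeebb" position by position:
  Position 0: 'c' vs 'e' => DIFFER
  Position 1: 'c' vs 'c' => same
  Position 2: 'd' vs 'd' => same
  Position 3: 'c' vs 'e' => DIFFER
  Position 4: 'c' vs 'e' => DIFFER
  Position 5: 'c' vs 'b' => DIFFER
  Position 6: 'a' vs 'b' => DIFFER
Positions that differ: 5

5


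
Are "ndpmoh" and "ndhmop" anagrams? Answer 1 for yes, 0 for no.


Strings: "ndpmoh", "ndhmop"
Sorted first:  dhmnop
Sorted second: dhmnop
Sorted forms match => anagrams

1


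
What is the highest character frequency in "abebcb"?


Input: abebcb
Character counts:
  'a': 1
  'b': 3
  'c': 1
  'e': 1
Maximum frequency: 3

3


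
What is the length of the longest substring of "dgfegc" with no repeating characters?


Input: "dgfegc"
Sliding window (track last position of each char):
  Position 0 ('d'): window [0,0] length 1 -- new best
  Position 1 ('g'): window [0,1] length 2 -- new best
  Position 2 ('f'): window [0,2] length 3 -- new best
  Position 3 ('e'): window [0,3] length 4 -- new best
  Position 4 ('g'): repeat (last at 1), move window start to 2
  Position 4 ('g'): window [2,4] length 3
  Position 5 ('c'): window [2,5] length 4
Longest substring with no repeats: "dgfe" with length 4

4


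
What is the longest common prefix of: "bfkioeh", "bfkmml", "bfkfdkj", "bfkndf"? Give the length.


Words: bfkioeh, bfkmml, bfkfdkj, bfkndf
  Position 0: all 'b' => match
  Position 1: all 'f' => match
  Position 2: all 'k' => match
  Position 3: ('i', 'm', 'f', 'n') => mismatch, stop
LCP = "bfk" (length 3)

3


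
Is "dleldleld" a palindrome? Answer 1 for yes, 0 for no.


Input: dleldleld
Reversed: dleldleld
  Compare pos 0 ('d') with pos 8 ('d'): match
  Compare pos 1 ('l') with pos 7 ('l'): match
  Compare pos 2 ('e') with pos 6 ('e'): match
  Compare pos 3 ('l') with pos 5 ('l'): match
Result: palindrome

1


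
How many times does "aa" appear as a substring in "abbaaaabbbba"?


Searching for "aa" in "abbaaaabbbba"
Scanning each position:
  Position 0: "ab" => no
  Position 1: "bb" => no
  Position 2: "ba" => no
  Position 3: "aa" => MATCH
  Position 4: "aa" => MATCH
  Position 5: "aa" => MATCH
  Position 6: "ab" => no
  Position 7: "bb" => no
  Position 8: "bb" => no
  Position 9: "bb" => no
  Position 10: "ba" => no
Total occurrences: 3

3
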